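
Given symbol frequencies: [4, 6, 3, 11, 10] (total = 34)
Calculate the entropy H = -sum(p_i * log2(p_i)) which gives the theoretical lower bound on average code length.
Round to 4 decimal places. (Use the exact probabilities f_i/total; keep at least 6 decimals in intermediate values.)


Per-symbol terms -p_i * log2(p_i) with p_i = f_i/34:
  p = 4/34 = 0.117647: log2(p) = -3.087463, -p*log2(p) = 0.363231
  p = 6/34 = 0.176471: log2(p) = -2.502500, -p*log2(p) = 0.441618
  p = 3/34 = 0.088235: log2(p) = -3.502500, -p*log2(p) = 0.309044
  p = 11/34 = 0.323529: log2(p) = -1.628031, -p*log2(p) = 0.526716
  p = 10/34 = 0.294118: log2(p) = -1.765535, -p*log2(p) = 0.519275
H = 0.363231 + 0.441618 + 0.309044 + 0.526716 + 0.519275 = 2.159884

H = 2.1599 bits/symbol


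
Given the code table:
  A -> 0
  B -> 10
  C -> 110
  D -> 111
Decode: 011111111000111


Decoding:
0 -> A
111 -> D
111 -> D
110 -> C
0 -> A
0 -> A
111 -> D


Result: ADDCAAD


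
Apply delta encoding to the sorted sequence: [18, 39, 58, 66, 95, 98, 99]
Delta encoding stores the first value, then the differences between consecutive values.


First value: 18
Deltas:
  39 - 18 = 21
  58 - 39 = 19
  66 - 58 = 8
  95 - 66 = 29
  98 - 95 = 3
  99 - 98 = 1


Delta encoded: [18, 21, 19, 8, 29, 3, 1]


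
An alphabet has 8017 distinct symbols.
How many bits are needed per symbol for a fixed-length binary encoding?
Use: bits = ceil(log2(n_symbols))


log2(8017) = 12.9688
Bracket: 2^12 = 4096 < 8017 <= 2^13 = 8192
So ceil(log2(8017)) = 13

bits = ceil(log2(8017)) = ceil(12.9688) = 13 bits


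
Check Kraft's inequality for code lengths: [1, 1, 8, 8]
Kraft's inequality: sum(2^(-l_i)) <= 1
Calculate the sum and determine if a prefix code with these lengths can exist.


Sum = 2^(-1) + 2^(-1) + 2^(-8) + 2^(-8)
    = 0.5 + 0.5 + 0.00390625 + 0.00390625
    = 258/256 = 1.0078125
Since 1.0078125 > 1, Kraft's inequality is NOT satisfied.
A prefix code with these lengths CANNOT exist.

Kraft sum = 1.0078125. Not satisfied.


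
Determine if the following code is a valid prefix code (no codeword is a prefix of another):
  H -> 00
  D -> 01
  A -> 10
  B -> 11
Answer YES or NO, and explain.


Checking each pair (does one codeword prefix another?):
  H='00' vs D='01': no prefix
  H='00' vs A='10': no prefix
  H='00' vs B='11': no prefix
  D='01' vs H='00': no prefix
  D='01' vs A='10': no prefix
  D='01' vs B='11': no prefix
  A='10' vs H='00': no prefix
  A='10' vs D='01': no prefix
  A='10' vs B='11': no prefix
  B='11' vs H='00': no prefix
  B='11' vs D='01': no prefix
  B='11' vs A='10': no prefix
No violation found over all pairs.

YES -- this is a valid prefix code. No codeword is a prefix of any other codeword.


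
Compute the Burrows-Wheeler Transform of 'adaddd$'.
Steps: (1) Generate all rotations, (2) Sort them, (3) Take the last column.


Rotations (sorted):
  0: $adaddd -> last char: d
  1: adaddd$ -> last char: $
  2: addd$ad -> last char: d
  3: d$adadd -> last char: d
  4: daddd$a -> last char: a
  5: dd$adad -> last char: d
  6: ddd$ada -> last char: a


BWT = d$ddada


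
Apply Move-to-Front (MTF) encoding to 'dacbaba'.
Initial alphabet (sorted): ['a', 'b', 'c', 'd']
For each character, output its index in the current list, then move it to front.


MTF encoding:
'd': index 3 in ['a', 'b', 'c', 'd'] -> ['d', 'a', 'b', 'c']
'a': index 1 in ['d', 'a', 'b', 'c'] -> ['a', 'd', 'b', 'c']
'c': index 3 in ['a', 'd', 'b', 'c'] -> ['c', 'a', 'd', 'b']
'b': index 3 in ['c', 'a', 'd', 'b'] -> ['b', 'c', 'a', 'd']
'a': index 2 in ['b', 'c', 'a', 'd'] -> ['a', 'b', 'c', 'd']
'b': index 1 in ['a', 'b', 'c', 'd'] -> ['b', 'a', 'c', 'd']
'a': index 1 in ['b', 'a', 'c', 'd'] -> ['a', 'b', 'c', 'd']


Output: [3, 1, 3, 3, 2, 1, 1]


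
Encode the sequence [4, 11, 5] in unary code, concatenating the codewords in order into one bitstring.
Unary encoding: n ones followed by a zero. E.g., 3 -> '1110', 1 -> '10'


Encode each number as n ones followed by a terminating 0:
  4 -> 11110 (5 bits)
  11 -> 111111111110 (12 bits)
  5 -> 111110 (6 bits)
Total length = 5 + 12 + 6 = 23 bits.

Unary([4, 11, 5]) = 11110111111111110111110 (23 bits)


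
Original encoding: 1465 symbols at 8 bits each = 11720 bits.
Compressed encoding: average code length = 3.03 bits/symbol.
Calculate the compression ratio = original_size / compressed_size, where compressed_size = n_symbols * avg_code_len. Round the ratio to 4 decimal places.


original_size = n_symbols * orig_bits = 1465 * 8 = 11720 bits
compressed_size = n_symbols * avg_code_len = 1465 * 3.03 = 4438.95 bits
ratio = original_size / compressed_size = 11720 / 4438.95 = 2.6403

Compression ratio = 2.6403


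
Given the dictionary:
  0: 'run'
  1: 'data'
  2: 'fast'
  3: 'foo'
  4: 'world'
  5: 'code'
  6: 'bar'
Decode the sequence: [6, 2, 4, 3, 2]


Look up each index in the dictionary:
  6 -> 'bar'
  2 -> 'fast'
  4 -> 'world'
  3 -> 'foo'
  2 -> 'fast'

Decoded: "bar fast world foo fast"


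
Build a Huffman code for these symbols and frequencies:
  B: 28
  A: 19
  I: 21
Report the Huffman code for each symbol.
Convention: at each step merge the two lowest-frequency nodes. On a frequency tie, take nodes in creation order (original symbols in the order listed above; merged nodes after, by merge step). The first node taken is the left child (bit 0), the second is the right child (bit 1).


Huffman tree construction:
Step 1: Merge A(19) + I(21) = 40
Step 2: Merge B(28) + (A+I)(40) = 68
Read each symbol's code off the tree from the root (left child = 0, right child = 1).

Codes:
  B: 0 (length 1)
  A: 10 (length 2)
  I: 11 (length 2)
Average code length: 108/68 = 1.5882 bits/symbol


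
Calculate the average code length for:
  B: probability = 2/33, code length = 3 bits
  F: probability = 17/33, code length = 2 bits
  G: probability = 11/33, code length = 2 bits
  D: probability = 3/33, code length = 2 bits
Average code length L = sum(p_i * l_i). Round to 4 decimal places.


Weighted contributions p_i * l_i:
  B: (2/33) * 3 = 6/33
  F: (17/33) * 2 = 34/33
  G: (11/33) * 2 = 22/33
  D: (3/33) * 2 = 6/33
Sum = (6 + 34 + 22 + 6)/33 = 68/33

L = 68/33 = 2.0606 bits/symbol


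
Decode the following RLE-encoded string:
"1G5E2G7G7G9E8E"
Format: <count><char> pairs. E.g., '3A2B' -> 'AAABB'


Expanding each <count><char> pair:
  1G -> 'G'
  5E -> 'EEEEE'
  2G -> 'GG'
  7G -> 'GGGGGGG'
  7G -> 'GGGGGGG'
  9E -> 'EEEEEEEEE'
  8E -> 'EEEEEEEE'

Decoded = GEEEEEGGGGGGGGGGGGGGGGEEEEEEEEEEEEEEEEE


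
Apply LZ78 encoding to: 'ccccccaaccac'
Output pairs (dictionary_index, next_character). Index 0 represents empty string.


LZ78 encoding steps:
Dictionary: {0: ''}
Step 1: w='' (idx 0), next='c' -> output (0, 'c'), add 'c' as idx 1
Step 2: w='c' (idx 1), next='c' -> output (1, 'c'), add 'cc' as idx 2
Step 3: w='cc' (idx 2), next='c' -> output (2, 'c'), add 'ccc' as idx 3
Step 4: w='' (idx 0), next='a' -> output (0, 'a'), add 'a' as idx 4
Step 5: w='a' (idx 4), next='c' -> output (4, 'c'), add 'ac' as idx 5
Step 6: w='c' (idx 1), next='a' -> output (1, 'a'), add 'ca' as idx 6
Step 7: w='c' (idx 1), end of input -> output (1, '')


Encoded: [(0, 'c'), (1, 'c'), (2, 'c'), (0, 'a'), (4, 'c'), (1, 'a'), (1, '')]


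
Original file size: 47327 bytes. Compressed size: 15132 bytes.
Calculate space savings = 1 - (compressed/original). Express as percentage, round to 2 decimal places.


ratio = compressed/original = 15132/47327 = 0.319733
savings = 1 - ratio = 1 - 0.319733 = 0.680267
as a percentage: 0.680267 * 100 = 68.03%

Space savings = 1 - 15132/47327 = 68.03%


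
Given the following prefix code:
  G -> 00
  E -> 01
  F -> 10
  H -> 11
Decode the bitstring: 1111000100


Decoding step by step:
Bits 11 -> H
Bits 11 -> H
Bits 00 -> G
Bits 01 -> E
Bits 00 -> G


Decoded message: HHGEG


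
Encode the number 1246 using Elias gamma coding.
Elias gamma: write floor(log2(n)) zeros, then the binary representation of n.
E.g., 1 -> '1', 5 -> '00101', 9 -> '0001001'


num_bits = floor(log2(1246)) + 1 = 11
leading_zeros = num_bits - 1 = 10
binary(1246) = 10011011110

Elias gamma(1246) = '0000000000' + '10011011110' = 000000000010011011110 (21 bits)


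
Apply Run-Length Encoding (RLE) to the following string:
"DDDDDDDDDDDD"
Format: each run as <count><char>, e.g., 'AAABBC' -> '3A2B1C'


Scanning runs left to right:
  i=0: run of 'D' x 12 -> '12D'

RLE = 12D


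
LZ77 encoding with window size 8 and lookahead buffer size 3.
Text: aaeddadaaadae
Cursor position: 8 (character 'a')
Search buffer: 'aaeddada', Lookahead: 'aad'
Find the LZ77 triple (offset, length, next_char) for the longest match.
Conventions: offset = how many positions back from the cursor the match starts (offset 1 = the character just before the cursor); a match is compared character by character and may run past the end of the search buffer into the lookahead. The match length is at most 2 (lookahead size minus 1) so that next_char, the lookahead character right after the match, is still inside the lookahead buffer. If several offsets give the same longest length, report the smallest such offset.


Try each offset into the search buffer:
  offset=1 (pos 7, char 'a'): match length 2
  offset=2 (pos 6, char 'd'): match length 0
  offset=3 (pos 5, char 'a'): match length 1
  offset=4 (pos 4, char 'd'): match length 0
  offset=5 (pos 3, char 'd'): match length 0
  offset=6 (pos 2, char 'e'): match length 0
  offset=7 (pos 1, char 'a'): match length 1
  offset=8 (pos 0, char 'a'): match length 2
Longest match has length 2, found at offsets 1, 8; take the smallest, offset 1.
next_char = character at position 8 + 2 = 10 -> 'd'

Best match: offset=1, length=2 (matching 'aa' starting at position 7)
LZ77 triple: (1, 2, 'd')


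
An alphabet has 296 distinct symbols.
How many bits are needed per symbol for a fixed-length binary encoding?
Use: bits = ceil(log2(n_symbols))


log2(296) = 8.2095
Bracket: 2^8 = 256 < 296 <= 2^9 = 512
So ceil(log2(296)) = 9

bits = ceil(log2(296)) = ceil(8.2095) = 9 bits


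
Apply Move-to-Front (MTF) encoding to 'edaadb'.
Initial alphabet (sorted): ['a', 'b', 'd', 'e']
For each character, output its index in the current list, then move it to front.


MTF encoding:
'e': index 3 in ['a', 'b', 'd', 'e'] -> ['e', 'a', 'b', 'd']
'd': index 3 in ['e', 'a', 'b', 'd'] -> ['d', 'e', 'a', 'b']
'a': index 2 in ['d', 'e', 'a', 'b'] -> ['a', 'd', 'e', 'b']
'a': index 0 in ['a', 'd', 'e', 'b'] -> ['a', 'd', 'e', 'b']
'd': index 1 in ['a', 'd', 'e', 'b'] -> ['d', 'a', 'e', 'b']
'b': index 3 in ['d', 'a', 'e', 'b'] -> ['b', 'd', 'a', 'e']


Output: [3, 3, 2, 0, 1, 3]


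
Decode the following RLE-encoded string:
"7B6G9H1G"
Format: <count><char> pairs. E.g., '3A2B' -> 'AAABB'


Expanding each <count><char> pair:
  7B -> 'BBBBBBB'
  6G -> 'GGGGGG'
  9H -> 'HHHHHHHHH'
  1G -> 'G'

Decoded = BBBBBBBGGGGGGHHHHHHHHHG


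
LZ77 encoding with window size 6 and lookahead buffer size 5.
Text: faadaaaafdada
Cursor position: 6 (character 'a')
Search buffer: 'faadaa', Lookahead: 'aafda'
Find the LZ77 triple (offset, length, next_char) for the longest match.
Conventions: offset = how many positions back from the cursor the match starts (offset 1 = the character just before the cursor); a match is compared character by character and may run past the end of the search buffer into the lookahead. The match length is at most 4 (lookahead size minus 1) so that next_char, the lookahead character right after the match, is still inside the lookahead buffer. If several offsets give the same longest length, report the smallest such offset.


Try each offset into the search buffer:
  offset=1 (pos 5, char 'a'): match length 2
  offset=2 (pos 4, char 'a'): match length 2
  offset=3 (pos 3, char 'd'): match length 0
  offset=4 (pos 2, char 'a'): match length 1
  offset=5 (pos 1, char 'a'): match length 2
  offset=6 (pos 0, char 'f'): match length 0
Longest match has length 2, found at offsets 1, 2, 5; take the smallest, offset 1.
next_char = character at position 6 + 2 = 8 -> 'f'

Best match: offset=1, length=2 (matching 'aa' starting at position 5)
LZ77 triple: (1, 2, 'f')


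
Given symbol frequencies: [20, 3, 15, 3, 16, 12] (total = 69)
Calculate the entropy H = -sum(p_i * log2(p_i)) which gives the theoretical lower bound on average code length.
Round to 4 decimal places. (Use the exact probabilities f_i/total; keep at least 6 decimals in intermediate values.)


Per-symbol terms -p_i * log2(p_i) with p_i = f_i/69:
  p = 20/69 = 0.289855: log2(p) = -1.786596, -p*log2(p) = 0.517854
  p = 3/69 = 0.043478: log2(p) = -4.523562, -p*log2(p) = 0.196677
  p = 15/69 = 0.217391: log2(p) = -2.201634, -p*log2(p) = 0.478616
  p = 3/69 = 0.043478: log2(p) = -4.523562, -p*log2(p) = 0.196677
  p = 16/69 = 0.231884: log2(p) = -2.108524, -p*log2(p) = 0.488933
  p = 12/69 = 0.173913: log2(p) = -2.523562, -p*log2(p) = 0.438880
H = 0.517854 + 0.196677 + 0.478616 + 0.196677 + 0.488933 + 0.438880 = 2.317637

H = 2.3176 bits/symbol


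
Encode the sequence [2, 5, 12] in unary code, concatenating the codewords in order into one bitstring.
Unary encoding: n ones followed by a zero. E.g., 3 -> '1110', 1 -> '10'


Encode each number as n ones followed by a terminating 0:
  2 -> 110 (3 bits)
  5 -> 111110 (6 bits)
  12 -> 1111111111110 (13 bits)
Total length = 3 + 6 + 13 = 22 bits.

Unary([2, 5, 12]) = 1101111101111111111110 (22 bits)


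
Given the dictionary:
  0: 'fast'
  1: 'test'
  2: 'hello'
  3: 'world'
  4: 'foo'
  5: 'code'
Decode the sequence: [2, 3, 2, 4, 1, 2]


Look up each index in the dictionary:
  2 -> 'hello'
  3 -> 'world'
  2 -> 'hello'
  4 -> 'foo'
  1 -> 'test'
  2 -> 'hello'

Decoded: "hello world hello foo test hello"


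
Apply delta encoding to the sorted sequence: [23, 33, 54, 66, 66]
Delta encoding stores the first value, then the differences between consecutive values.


First value: 23
Deltas:
  33 - 23 = 10
  54 - 33 = 21
  66 - 54 = 12
  66 - 66 = 0


Delta encoded: [23, 10, 21, 12, 0]


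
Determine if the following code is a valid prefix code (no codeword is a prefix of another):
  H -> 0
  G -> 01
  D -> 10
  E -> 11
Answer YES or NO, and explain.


Checking each pair (does one codeword prefix another?):
  H='0' vs G='01': prefix -- VIOLATION

NO -- this is NOT a valid prefix code. H (0) is a prefix of G (01).


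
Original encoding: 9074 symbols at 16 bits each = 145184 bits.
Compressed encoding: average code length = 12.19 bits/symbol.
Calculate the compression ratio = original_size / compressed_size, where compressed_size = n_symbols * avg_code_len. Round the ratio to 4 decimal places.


original_size = n_symbols * orig_bits = 9074 * 16 = 145184 bits
compressed_size = n_symbols * avg_code_len = 9074 * 12.19 = 110612.06 bits
ratio = original_size / compressed_size = 145184 / 110612.06 = 1.3126

Compression ratio = 1.3126


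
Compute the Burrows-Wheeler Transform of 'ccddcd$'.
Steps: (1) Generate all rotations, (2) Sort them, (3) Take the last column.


Rotations (sorted):
  0: $ccddcd -> last char: d
  1: ccddcd$ -> last char: $
  2: cd$ccdd -> last char: d
  3: cddcd$c -> last char: c
  4: d$ccddc -> last char: c
  5: dcd$ccd -> last char: d
  6: ddcd$cc -> last char: c


BWT = d$dccdc


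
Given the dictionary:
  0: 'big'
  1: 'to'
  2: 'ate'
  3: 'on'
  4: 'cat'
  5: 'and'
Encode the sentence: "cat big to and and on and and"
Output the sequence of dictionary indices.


Look up each word in the dictionary:
  'cat' -> 4
  'big' -> 0
  'to' -> 1
  'and' -> 5
  'and' -> 5
  'on' -> 3
  'and' -> 5
  'and' -> 5

Encoded: [4, 0, 1, 5, 5, 3, 5, 5]


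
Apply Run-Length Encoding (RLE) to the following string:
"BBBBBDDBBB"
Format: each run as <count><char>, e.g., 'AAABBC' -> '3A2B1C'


Scanning runs left to right:
  i=0: run of 'B' x 5 -> '5B'
  i=5: run of 'D' x 2 -> '2D'
  i=7: run of 'B' x 3 -> '3B'

RLE = 5B2D3B


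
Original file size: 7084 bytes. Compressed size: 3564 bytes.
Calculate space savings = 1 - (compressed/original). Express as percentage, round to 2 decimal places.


ratio = compressed/original = 3564/7084 = 0.503106
savings = 1 - ratio = 1 - 0.503106 = 0.496894
as a percentage: 0.496894 * 100 = 49.69%

Space savings = 1 - 3564/7084 = 49.69%


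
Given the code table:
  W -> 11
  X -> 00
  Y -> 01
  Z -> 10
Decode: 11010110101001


Decoding:
11 -> W
01 -> Y
01 -> Y
10 -> Z
10 -> Z
10 -> Z
01 -> Y


Result: WYYZZZY


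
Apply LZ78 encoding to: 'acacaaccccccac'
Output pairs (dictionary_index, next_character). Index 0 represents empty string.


LZ78 encoding steps:
Dictionary: {0: ''}
Step 1: w='' (idx 0), next='a' -> output (0, 'a'), add 'a' as idx 1
Step 2: w='' (idx 0), next='c' -> output (0, 'c'), add 'c' as idx 2
Step 3: w='a' (idx 1), next='c' -> output (1, 'c'), add 'ac' as idx 3
Step 4: w='a' (idx 1), next='a' -> output (1, 'a'), add 'aa' as idx 4
Step 5: w='c' (idx 2), next='c' -> output (2, 'c'), add 'cc' as idx 5
Step 6: w='cc' (idx 5), next='c' -> output (5, 'c'), add 'ccc' as idx 6
Step 7: w='c' (idx 2), next='a' -> output (2, 'a'), add 'ca' as idx 7
Step 8: w='c' (idx 2), end of input -> output (2, '')


Encoded: [(0, 'a'), (0, 'c'), (1, 'c'), (1, 'a'), (2, 'c'), (5, 'c'), (2, 'a'), (2, '')]


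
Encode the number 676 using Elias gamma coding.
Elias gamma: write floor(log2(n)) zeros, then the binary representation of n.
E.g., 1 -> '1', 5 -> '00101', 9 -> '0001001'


num_bits = floor(log2(676)) + 1 = 10
leading_zeros = num_bits - 1 = 9
binary(676) = 1010100100

Elias gamma(676) = '000000000' + '1010100100' = 0000000001010100100 (19 bits)


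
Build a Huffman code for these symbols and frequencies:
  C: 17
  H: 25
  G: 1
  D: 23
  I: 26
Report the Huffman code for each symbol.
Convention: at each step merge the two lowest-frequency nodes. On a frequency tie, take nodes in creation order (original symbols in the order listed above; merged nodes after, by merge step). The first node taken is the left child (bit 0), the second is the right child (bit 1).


Huffman tree construction:
Step 1: Merge G(1) + C(17) = 18
Step 2: Merge (G+C)(18) + D(23) = 41
Step 3: Merge H(25) + I(26) = 51
Step 4: Merge ((G+C)+D)(41) + (H+I)(51) = 92
Read each symbol's code off the tree from the root (left child = 0, right child = 1).

Codes:
  C: 001 (length 3)
  H: 10 (length 2)
  G: 000 (length 3)
  D: 01 (length 2)
  I: 11 (length 2)
Average code length: 202/92 = 2.1957 bits/symbol


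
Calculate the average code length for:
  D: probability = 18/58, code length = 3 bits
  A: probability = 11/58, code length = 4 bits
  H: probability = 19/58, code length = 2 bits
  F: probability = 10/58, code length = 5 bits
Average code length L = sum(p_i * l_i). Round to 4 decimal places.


Weighted contributions p_i * l_i:
  D: (18/58) * 3 = 54/58
  A: (11/58) * 4 = 44/58
  H: (19/58) * 2 = 38/58
  F: (10/58) * 5 = 50/58
Sum = (54 + 44 + 38 + 50)/58 = 186/58

L = 186/58 = 3.2069 bits/symbol


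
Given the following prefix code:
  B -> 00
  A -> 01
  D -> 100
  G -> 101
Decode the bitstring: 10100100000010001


Decoding step by step:
Bits 101 -> G
Bits 00 -> B
Bits 100 -> D
Bits 00 -> B
Bits 00 -> B
Bits 100 -> D
Bits 01 -> A


Decoded message: GBDBBDA


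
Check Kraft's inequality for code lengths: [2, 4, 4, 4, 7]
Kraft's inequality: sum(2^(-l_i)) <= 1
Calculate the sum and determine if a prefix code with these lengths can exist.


Sum = 2^(-2) + 2^(-4) + 2^(-4) + 2^(-4) + 2^(-7)
    = 0.25 + 0.0625 + 0.0625 + 0.0625 + 0.0078125
    = 57/128 = 0.4453125
Since 0.4453125 <= 1, Kraft's inequality IS satisfied.
A prefix code with these lengths CAN exist.

Kraft sum = 0.4453125. Satisfied.


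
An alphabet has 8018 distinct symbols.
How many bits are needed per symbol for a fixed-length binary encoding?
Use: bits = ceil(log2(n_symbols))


log2(8018) = 12.969
Bracket: 2^12 = 4096 < 8018 <= 2^13 = 8192
So ceil(log2(8018)) = 13

bits = ceil(log2(8018)) = ceil(12.969) = 13 bits


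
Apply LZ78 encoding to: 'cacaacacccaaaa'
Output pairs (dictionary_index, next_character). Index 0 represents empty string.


LZ78 encoding steps:
Dictionary: {0: ''}
Step 1: w='' (idx 0), next='c' -> output (0, 'c'), add 'c' as idx 1
Step 2: w='' (idx 0), next='a' -> output (0, 'a'), add 'a' as idx 2
Step 3: w='c' (idx 1), next='a' -> output (1, 'a'), add 'ca' as idx 3
Step 4: w='a' (idx 2), next='c' -> output (2, 'c'), add 'ac' as idx 4
Step 5: w='ac' (idx 4), next='c' -> output (4, 'c'), add 'acc' as idx 5
Step 6: w='ca' (idx 3), next='a' -> output (3, 'a'), add 'caa' as idx 6
Step 7: w='a' (idx 2), next='a' -> output (2, 'a'), add 'aa' as idx 7


Encoded: [(0, 'c'), (0, 'a'), (1, 'a'), (2, 'c'), (4, 'c'), (3, 'a'), (2, 'a')]


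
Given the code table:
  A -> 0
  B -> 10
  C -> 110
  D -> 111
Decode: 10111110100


Decoding:
10 -> B
111 -> D
110 -> C
10 -> B
0 -> A


Result: BDCBA


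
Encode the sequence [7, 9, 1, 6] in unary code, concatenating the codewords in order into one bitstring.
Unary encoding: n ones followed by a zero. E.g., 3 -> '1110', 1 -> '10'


Encode each number as n ones followed by a terminating 0:
  7 -> 11111110 (8 bits)
  9 -> 1111111110 (10 bits)
  1 -> 10 (2 bits)
  6 -> 1111110 (7 bits)
Total length = 8 + 10 + 2 + 7 = 27 bits.

Unary([7, 9, 1, 6]) = 111111101111111110101111110 (27 bits)


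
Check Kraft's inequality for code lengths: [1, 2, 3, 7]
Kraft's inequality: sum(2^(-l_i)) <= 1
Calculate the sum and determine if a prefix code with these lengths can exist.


Sum = 2^(-1) + 2^(-2) + 2^(-3) + 2^(-7)
    = 0.5 + 0.25 + 0.125 + 0.0078125
    = 113/128 = 0.8828125
Since 0.8828125 <= 1, Kraft's inequality IS satisfied.
A prefix code with these lengths CAN exist.

Kraft sum = 0.8828125. Satisfied.


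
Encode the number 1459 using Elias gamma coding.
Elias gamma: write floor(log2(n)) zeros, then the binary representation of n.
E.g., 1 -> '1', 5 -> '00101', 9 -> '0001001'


num_bits = floor(log2(1459)) + 1 = 11
leading_zeros = num_bits - 1 = 10
binary(1459) = 10110110011

Elias gamma(1459) = '0000000000' + '10110110011' = 000000000010110110011 (21 bits)


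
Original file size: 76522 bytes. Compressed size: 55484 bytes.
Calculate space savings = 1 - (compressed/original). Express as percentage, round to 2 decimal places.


ratio = compressed/original = 55484/76522 = 0.725073
savings = 1 - ratio = 1 - 0.725073 = 0.274927
as a percentage: 0.274927 * 100 = 27.49%

Space savings = 1 - 55484/76522 = 27.49%


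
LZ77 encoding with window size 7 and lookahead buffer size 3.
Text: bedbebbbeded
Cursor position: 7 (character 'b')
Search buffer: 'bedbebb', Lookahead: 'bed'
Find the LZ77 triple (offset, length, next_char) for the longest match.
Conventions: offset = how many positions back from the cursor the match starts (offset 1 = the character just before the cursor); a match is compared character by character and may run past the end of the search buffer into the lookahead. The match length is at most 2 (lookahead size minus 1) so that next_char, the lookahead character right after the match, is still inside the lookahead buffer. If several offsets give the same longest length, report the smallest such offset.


Try each offset into the search buffer:
  offset=1 (pos 6, char 'b'): match length 1
  offset=2 (pos 5, char 'b'): match length 1
  offset=3 (pos 4, char 'e'): match length 0
  offset=4 (pos 3, char 'b'): match length 2
  offset=5 (pos 2, char 'd'): match length 0
  offset=6 (pos 1, char 'e'): match length 0
  offset=7 (pos 0, char 'b'): match length 2
Longest match has length 2, found at offsets 4, 7; take the smallest, offset 4.
next_char = character at position 7 + 2 = 9 -> 'd'

Best match: offset=4, length=2 (matching 'be' starting at position 3)
LZ77 triple: (4, 2, 'd')


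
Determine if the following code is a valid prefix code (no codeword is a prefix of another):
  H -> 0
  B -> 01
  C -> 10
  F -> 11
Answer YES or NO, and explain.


Checking each pair (does one codeword prefix another?):
  H='0' vs B='01': prefix -- VIOLATION

NO -- this is NOT a valid prefix code. H (0) is a prefix of B (01).


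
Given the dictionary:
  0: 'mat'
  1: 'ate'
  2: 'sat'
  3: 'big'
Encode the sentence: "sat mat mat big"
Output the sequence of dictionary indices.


Look up each word in the dictionary:
  'sat' -> 2
  'mat' -> 0
  'mat' -> 0
  'big' -> 3

Encoded: [2, 0, 0, 3]


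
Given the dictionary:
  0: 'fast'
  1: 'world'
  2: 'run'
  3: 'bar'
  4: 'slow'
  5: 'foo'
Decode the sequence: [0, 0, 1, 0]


Look up each index in the dictionary:
  0 -> 'fast'
  0 -> 'fast'
  1 -> 'world'
  0 -> 'fast'

Decoded: "fast fast world fast"


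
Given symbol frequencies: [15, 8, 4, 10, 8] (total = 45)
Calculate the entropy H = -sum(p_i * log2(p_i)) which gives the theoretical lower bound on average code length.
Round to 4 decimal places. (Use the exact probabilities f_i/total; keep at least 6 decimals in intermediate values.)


Per-symbol terms -p_i * log2(p_i) with p_i = f_i/45:
  p = 15/45 = 0.333333: log2(p) = -1.584963, -p*log2(p) = 0.528321
  p = 8/45 = 0.177778: log2(p) = -2.491853, -p*log2(p) = 0.442996
  p = 4/45 = 0.088889: log2(p) = -3.491853, -p*log2(p) = 0.310387
  p = 10/45 = 0.222222: log2(p) = -2.169925, -p*log2(p) = 0.482206
  p = 8/45 = 0.177778: log2(p) = -2.491853, -p*log2(p) = 0.442996
H = 0.528321 + 0.442996 + 0.310387 + 0.482206 + 0.442996 = 2.206906

H = 2.2069 bits/symbol


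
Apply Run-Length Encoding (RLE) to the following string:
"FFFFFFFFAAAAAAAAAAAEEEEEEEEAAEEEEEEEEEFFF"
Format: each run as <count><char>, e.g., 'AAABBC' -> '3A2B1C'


Scanning runs left to right:
  i=0: run of 'F' x 8 -> '8F'
  i=8: run of 'A' x 11 -> '11A'
  i=19: run of 'E' x 8 -> '8E'
  i=27: run of 'A' x 2 -> '2A'
  i=29: run of 'E' x 9 -> '9E'
  i=38: run of 'F' x 3 -> '3F'

RLE = 8F11A8E2A9E3F


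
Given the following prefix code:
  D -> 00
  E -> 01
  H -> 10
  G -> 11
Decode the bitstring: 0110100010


Decoding step by step:
Bits 01 -> E
Bits 10 -> H
Bits 10 -> H
Bits 00 -> D
Bits 10 -> H


Decoded message: EHHDH


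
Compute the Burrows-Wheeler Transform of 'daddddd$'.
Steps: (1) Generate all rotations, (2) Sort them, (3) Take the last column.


Rotations (sorted):
  0: $daddddd -> last char: d
  1: addddd$d -> last char: d
  2: d$dadddd -> last char: d
  3: daddddd$ -> last char: $
  4: dd$daddd -> last char: d
  5: ddd$dadd -> last char: d
  6: dddd$dad -> last char: d
  7: ddddd$da -> last char: a


BWT = ddd$ddda


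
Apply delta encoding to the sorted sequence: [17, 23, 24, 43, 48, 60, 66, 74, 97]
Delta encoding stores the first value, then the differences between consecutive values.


First value: 17
Deltas:
  23 - 17 = 6
  24 - 23 = 1
  43 - 24 = 19
  48 - 43 = 5
  60 - 48 = 12
  66 - 60 = 6
  74 - 66 = 8
  97 - 74 = 23


Delta encoded: [17, 6, 1, 19, 5, 12, 6, 8, 23]


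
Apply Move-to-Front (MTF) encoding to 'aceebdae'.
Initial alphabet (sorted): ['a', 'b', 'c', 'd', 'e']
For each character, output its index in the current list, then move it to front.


MTF encoding:
'a': index 0 in ['a', 'b', 'c', 'd', 'e'] -> ['a', 'b', 'c', 'd', 'e']
'c': index 2 in ['a', 'b', 'c', 'd', 'e'] -> ['c', 'a', 'b', 'd', 'e']
'e': index 4 in ['c', 'a', 'b', 'd', 'e'] -> ['e', 'c', 'a', 'b', 'd']
'e': index 0 in ['e', 'c', 'a', 'b', 'd'] -> ['e', 'c', 'a', 'b', 'd']
'b': index 3 in ['e', 'c', 'a', 'b', 'd'] -> ['b', 'e', 'c', 'a', 'd']
'd': index 4 in ['b', 'e', 'c', 'a', 'd'] -> ['d', 'b', 'e', 'c', 'a']
'a': index 4 in ['d', 'b', 'e', 'c', 'a'] -> ['a', 'd', 'b', 'e', 'c']
'e': index 3 in ['a', 'd', 'b', 'e', 'c'] -> ['e', 'a', 'd', 'b', 'c']


Output: [0, 2, 4, 0, 3, 4, 4, 3]


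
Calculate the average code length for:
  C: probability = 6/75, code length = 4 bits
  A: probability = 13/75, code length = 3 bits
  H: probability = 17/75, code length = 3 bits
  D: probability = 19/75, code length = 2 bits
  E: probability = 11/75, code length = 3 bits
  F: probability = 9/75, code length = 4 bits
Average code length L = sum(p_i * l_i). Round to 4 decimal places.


Weighted contributions p_i * l_i:
  C: (6/75) * 4 = 24/75
  A: (13/75) * 3 = 39/75
  H: (17/75) * 3 = 51/75
  D: (19/75) * 2 = 38/75
  E: (11/75) * 3 = 33/75
  F: (9/75) * 4 = 36/75
Sum = (24 + 39 + 51 + 38 + 33 + 36)/75 = 221/75

L = 221/75 = 2.9467 bits/symbol


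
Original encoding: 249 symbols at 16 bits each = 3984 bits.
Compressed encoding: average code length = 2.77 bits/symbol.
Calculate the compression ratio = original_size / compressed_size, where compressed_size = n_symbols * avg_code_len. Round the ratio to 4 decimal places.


original_size = n_symbols * orig_bits = 249 * 16 = 3984 bits
compressed_size = n_symbols * avg_code_len = 249 * 2.77 = 689.73 bits
ratio = original_size / compressed_size = 3984 / 689.73 = 5.7762

Compression ratio = 5.7762


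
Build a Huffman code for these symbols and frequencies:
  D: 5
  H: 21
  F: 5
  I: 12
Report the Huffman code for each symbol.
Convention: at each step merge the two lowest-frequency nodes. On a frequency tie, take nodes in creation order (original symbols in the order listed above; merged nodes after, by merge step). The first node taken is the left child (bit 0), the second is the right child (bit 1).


Huffman tree construction:
Step 1: Merge D(5) + F(5) = 10
Step 2: Merge (D+F)(10) + I(12) = 22
Step 3: Merge H(21) + ((D+F)+I)(22) = 43
Read each symbol's code off the tree from the root (left child = 0, right child = 1).

Codes:
  D: 100 (length 3)
  H: 0 (length 1)
  F: 101 (length 3)
  I: 11 (length 2)
Average code length: 75/43 = 1.7442 bits/symbol


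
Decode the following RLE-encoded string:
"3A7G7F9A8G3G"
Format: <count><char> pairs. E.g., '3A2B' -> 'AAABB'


Expanding each <count><char> pair:
  3A -> 'AAA'
  7G -> 'GGGGGGG'
  7F -> 'FFFFFFF'
  9A -> 'AAAAAAAAA'
  8G -> 'GGGGGGGG'
  3G -> 'GGG'

Decoded = AAAGGGGGGGFFFFFFFAAAAAAAAAGGGGGGGGGGG


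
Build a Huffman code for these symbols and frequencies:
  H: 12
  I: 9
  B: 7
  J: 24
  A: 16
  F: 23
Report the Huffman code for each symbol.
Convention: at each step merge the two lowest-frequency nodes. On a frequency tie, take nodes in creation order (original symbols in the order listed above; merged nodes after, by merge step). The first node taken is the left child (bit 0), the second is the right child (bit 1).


Huffman tree construction:
Step 1: Merge B(7) + I(9) = 16
Step 2: Merge H(12) + A(16) = 28
Step 3: Merge (B+I)(16) + F(23) = 39
Step 4: Merge J(24) + (H+A)(28) = 52
Step 5: Merge ((B+I)+F)(39) + (J+(H+A))(52) = 91
Read each symbol's code off the tree from the root (left child = 0, right child = 1).

Codes:
  H: 110 (length 3)
  I: 001 (length 3)
  B: 000 (length 3)
  J: 10 (length 2)
  A: 111 (length 3)
  F: 01 (length 2)
Average code length: 226/91 = 2.4835 bits/symbol


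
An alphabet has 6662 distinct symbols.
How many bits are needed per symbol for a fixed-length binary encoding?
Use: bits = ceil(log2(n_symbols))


log2(6662) = 12.7017
Bracket: 2^12 = 4096 < 6662 <= 2^13 = 8192
So ceil(log2(6662)) = 13

bits = ceil(log2(6662)) = ceil(12.7017) = 13 bits


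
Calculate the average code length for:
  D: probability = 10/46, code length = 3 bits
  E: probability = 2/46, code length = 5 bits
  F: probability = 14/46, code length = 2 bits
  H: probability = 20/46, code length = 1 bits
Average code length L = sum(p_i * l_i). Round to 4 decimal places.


Weighted contributions p_i * l_i:
  D: (10/46) * 3 = 30/46
  E: (2/46) * 5 = 10/46
  F: (14/46) * 2 = 28/46
  H: (20/46) * 1 = 20/46
Sum = (30 + 10 + 28 + 20)/46 = 88/46

L = 88/46 = 1.9130 bits/symbol


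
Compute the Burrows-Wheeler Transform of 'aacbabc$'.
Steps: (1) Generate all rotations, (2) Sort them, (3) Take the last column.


Rotations (sorted):
  0: $aacbabc -> last char: c
  1: aacbabc$ -> last char: $
  2: abc$aacb -> last char: b
  3: acbabc$a -> last char: a
  4: babc$aac -> last char: c
  5: bc$aacba -> last char: a
  6: c$aacbab -> last char: b
  7: cbabc$aa -> last char: a


BWT = c$bacaba


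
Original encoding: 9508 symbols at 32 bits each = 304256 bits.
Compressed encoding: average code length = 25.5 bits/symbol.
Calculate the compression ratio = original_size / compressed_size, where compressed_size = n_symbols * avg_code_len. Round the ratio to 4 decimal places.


original_size = n_symbols * orig_bits = 9508 * 32 = 304256 bits
compressed_size = n_symbols * avg_code_len = 9508 * 25.5 = 242454.0 bits
ratio = original_size / compressed_size = 304256 / 242454.0 = 1.2549

Compression ratio = 1.2549


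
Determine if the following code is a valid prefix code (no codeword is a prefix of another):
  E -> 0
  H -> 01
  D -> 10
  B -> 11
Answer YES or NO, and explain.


Checking each pair (does one codeword prefix another?):
  E='0' vs H='01': prefix -- VIOLATION

NO -- this is NOT a valid prefix code. E (0) is a prefix of H (01).


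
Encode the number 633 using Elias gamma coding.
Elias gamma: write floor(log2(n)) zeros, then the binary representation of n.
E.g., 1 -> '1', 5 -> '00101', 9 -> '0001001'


num_bits = floor(log2(633)) + 1 = 10
leading_zeros = num_bits - 1 = 9
binary(633) = 1001111001

Elias gamma(633) = '000000000' + '1001111001' = 0000000001001111001 (19 bits)


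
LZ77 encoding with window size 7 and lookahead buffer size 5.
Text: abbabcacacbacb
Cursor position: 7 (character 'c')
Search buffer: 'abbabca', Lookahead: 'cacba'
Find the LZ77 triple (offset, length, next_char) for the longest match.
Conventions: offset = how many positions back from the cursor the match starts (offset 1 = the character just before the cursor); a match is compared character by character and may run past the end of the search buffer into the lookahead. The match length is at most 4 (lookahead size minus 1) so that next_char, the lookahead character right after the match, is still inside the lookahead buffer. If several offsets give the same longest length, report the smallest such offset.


Try each offset into the search buffer:
  offset=1 (pos 6, char 'a'): match length 0
  offset=2 (pos 5, char 'c'): match length 3
  offset=3 (pos 4, char 'b'): match length 0
  offset=4 (pos 3, char 'a'): match length 0
  offset=5 (pos 2, char 'b'): match length 0
  offset=6 (pos 1, char 'b'): match length 0
  offset=7 (pos 0, char 'a'): match length 0
Longest match has length 3 at offset 2.
next_char = character at position 7 + 3 = 10 -> 'b'

Best match: offset=2, length=3 (matching 'cac' starting at position 5)
LZ77 triple: (2, 3, 'b')


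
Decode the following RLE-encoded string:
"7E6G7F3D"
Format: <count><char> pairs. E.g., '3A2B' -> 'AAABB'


Expanding each <count><char> pair:
  7E -> 'EEEEEEE'
  6G -> 'GGGGGG'
  7F -> 'FFFFFFF'
  3D -> 'DDD'

Decoded = EEEEEEEGGGGGGFFFFFFFDDD


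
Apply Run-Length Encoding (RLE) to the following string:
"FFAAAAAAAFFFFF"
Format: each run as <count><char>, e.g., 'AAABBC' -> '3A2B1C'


Scanning runs left to right:
  i=0: run of 'F' x 2 -> '2F'
  i=2: run of 'A' x 7 -> '7A'
  i=9: run of 'F' x 5 -> '5F'

RLE = 2F7A5F


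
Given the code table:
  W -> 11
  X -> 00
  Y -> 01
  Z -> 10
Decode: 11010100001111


Decoding:
11 -> W
01 -> Y
01 -> Y
00 -> X
00 -> X
11 -> W
11 -> W


Result: WYYXXWW


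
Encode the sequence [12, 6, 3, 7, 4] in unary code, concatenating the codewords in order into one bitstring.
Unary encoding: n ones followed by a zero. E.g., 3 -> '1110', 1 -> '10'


Encode each number as n ones followed by a terminating 0:
  12 -> 1111111111110 (13 bits)
  6 -> 1111110 (7 bits)
  3 -> 1110 (4 bits)
  7 -> 11111110 (8 bits)
  4 -> 11110 (5 bits)
Total length = 13 + 7 + 4 + 8 + 5 = 37 bits.

Unary([12, 6, 3, 7, 4]) = 1111111111110111111011101111111011110 (37 bits)


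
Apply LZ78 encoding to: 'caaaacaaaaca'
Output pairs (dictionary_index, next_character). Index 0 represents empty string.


LZ78 encoding steps:
Dictionary: {0: ''}
Step 1: w='' (idx 0), next='c' -> output (0, 'c'), add 'c' as idx 1
Step 2: w='' (idx 0), next='a' -> output (0, 'a'), add 'a' as idx 2
Step 3: w='a' (idx 2), next='a' -> output (2, 'a'), add 'aa' as idx 3
Step 4: w='a' (idx 2), next='c' -> output (2, 'c'), add 'ac' as idx 4
Step 5: w='aa' (idx 3), next='a' -> output (3, 'a'), add 'aaa' as idx 5
Step 6: w='ac' (idx 4), next='a' -> output (4, 'a'), add 'aca' as idx 6


Encoded: [(0, 'c'), (0, 'a'), (2, 'a'), (2, 'c'), (3, 'a'), (4, 'a')]


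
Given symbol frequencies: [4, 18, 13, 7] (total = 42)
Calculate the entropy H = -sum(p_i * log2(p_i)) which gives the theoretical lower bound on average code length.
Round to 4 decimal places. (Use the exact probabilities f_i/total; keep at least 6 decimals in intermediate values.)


Per-symbol terms -p_i * log2(p_i) with p_i = f_i/42:
  p = 4/42 = 0.095238: log2(p) = -3.392317, -p*log2(p) = 0.323078
  p = 18/42 = 0.428571: log2(p) = -1.222392, -p*log2(p) = 0.523882
  p = 13/42 = 0.309524: log2(p) = -1.691878, -p*log2(p) = 0.523676
  p = 7/42 = 0.166667: log2(p) = -2.584963, -p*log2(p) = 0.430827
H = 0.323078 + 0.523882 + 0.523676 + 0.430827 = 1.801463

H = 1.8015 bits/symbol


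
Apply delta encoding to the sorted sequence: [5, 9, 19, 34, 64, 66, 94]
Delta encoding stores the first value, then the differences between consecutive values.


First value: 5
Deltas:
  9 - 5 = 4
  19 - 9 = 10
  34 - 19 = 15
  64 - 34 = 30
  66 - 64 = 2
  94 - 66 = 28


Delta encoded: [5, 4, 10, 15, 30, 2, 28]


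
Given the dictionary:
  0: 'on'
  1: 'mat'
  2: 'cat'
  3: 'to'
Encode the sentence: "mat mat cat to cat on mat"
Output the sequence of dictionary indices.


Look up each word in the dictionary:
  'mat' -> 1
  'mat' -> 1
  'cat' -> 2
  'to' -> 3
  'cat' -> 2
  'on' -> 0
  'mat' -> 1

Encoded: [1, 1, 2, 3, 2, 0, 1]


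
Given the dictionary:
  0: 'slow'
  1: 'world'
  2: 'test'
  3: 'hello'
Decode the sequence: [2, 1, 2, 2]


Look up each index in the dictionary:
  2 -> 'test'
  1 -> 'world'
  2 -> 'test'
  2 -> 'test'

Decoded: "test world test test"


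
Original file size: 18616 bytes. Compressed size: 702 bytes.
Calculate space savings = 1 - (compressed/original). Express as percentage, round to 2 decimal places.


ratio = compressed/original = 702/18616 = 0.037709
savings = 1 - ratio = 1 - 0.037709 = 0.962291
as a percentage: 0.962291 * 100 = 96.23%

Space savings = 1 - 702/18616 = 96.23%


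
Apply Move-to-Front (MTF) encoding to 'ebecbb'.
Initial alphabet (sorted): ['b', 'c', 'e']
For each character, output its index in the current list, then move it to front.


MTF encoding:
'e': index 2 in ['b', 'c', 'e'] -> ['e', 'b', 'c']
'b': index 1 in ['e', 'b', 'c'] -> ['b', 'e', 'c']
'e': index 1 in ['b', 'e', 'c'] -> ['e', 'b', 'c']
'c': index 2 in ['e', 'b', 'c'] -> ['c', 'e', 'b']
'b': index 2 in ['c', 'e', 'b'] -> ['b', 'c', 'e']
'b': index 0 in ['b', 'c', 'e'] -> ['b', 'c', 'e']


Output: [2, 1, 1, 2, 2, 0]


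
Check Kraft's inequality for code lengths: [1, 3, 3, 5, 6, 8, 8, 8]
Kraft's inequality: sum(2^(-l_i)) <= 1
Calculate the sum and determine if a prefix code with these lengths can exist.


Sum = 2^(-1) + 2^(-3) + 2^(-3) + 2^(-5) + 2^(-6) + 2^(-8) + 2^(-8) + 2^(-8)
    = 0.5 + 0.125 + 0.125 + 0.03125 + 0.015625 + 0.00390625 + 0.00390625 + 0.00390625
    = 207/256 = 0.80859375
Since 0.80859375 <= 1, Kraft's inequality IS satisfied.
A prefix code with these lengths CAN exist.

Kraft sum = 0.80859375. Satisfied.


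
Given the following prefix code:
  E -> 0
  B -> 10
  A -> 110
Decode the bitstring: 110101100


Decoding step by step:
Bits 110 -> A
Bits 10 -> B
Bits 110 -> A
Bits 0 -> E


Decoded message: ABAE


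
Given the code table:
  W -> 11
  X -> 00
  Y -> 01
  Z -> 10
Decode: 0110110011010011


Decoding:
01 -> Y
10 -> Z
11 -> W
00 -> X
11 -> W
01 -> Y
00 -> X
11 -> W


Result: YZWXWYXW


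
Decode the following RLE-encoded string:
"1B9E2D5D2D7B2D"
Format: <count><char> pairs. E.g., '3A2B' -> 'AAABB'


Expanding each <count><char> pair:
  1B -> 'B'
  9E -> 'EEEEEEEEE'
  2D -> 'DD'
  5D -> 'DDDDD'
  2D -> 'DD'
  7B -> 'BBBBBBB'
  2D -> 'DD'

Decoded = BEEEEEEEEEDDDDDDDDDBBBBBBBDD


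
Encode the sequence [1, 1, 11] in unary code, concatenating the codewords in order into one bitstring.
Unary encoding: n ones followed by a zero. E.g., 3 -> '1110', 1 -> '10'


Encode each number as n ones followed by a terminating 0:
  1 -> 10 (2 bits)
  1 -> 10 (2 bits)
  11 -> 111111111110 (12 bits)
Total length = 2 + 2 + 12 = 16 bits.

Unary([1, 1, 11]) = 1010111111111110 (16 bits)
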